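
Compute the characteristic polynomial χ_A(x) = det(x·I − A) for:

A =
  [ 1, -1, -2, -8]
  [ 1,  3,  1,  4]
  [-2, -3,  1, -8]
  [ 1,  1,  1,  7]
x^4 - 12*x^3 + 54*x^2 - 108*x + 81

Expanding det(x·I − A) (e.g. by cofactor expansion or by noting that A is similar to its Jordan form J, which has the same characteristic polynomial as A) gives
  χ_A(x) = x^4 - 12*x^3 + 54*x^2 - 108*x + 81
which factors as (x - 3)^4. The eigenvalues (with algebraic multiplicities) are λ = 3 with multiplicity 4.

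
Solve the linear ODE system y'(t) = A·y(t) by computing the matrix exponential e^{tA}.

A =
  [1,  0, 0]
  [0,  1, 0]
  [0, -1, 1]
e^{tA} =
  [exp(t), 0, 0]
  [0, exp(t), 0]
  [0, -t*exp(t), exp(t)]

Strategy: write A = P · J · P⁻¹ where J is a Jordan canonical form, so e^{tA} = P · e^{tJ} · P⁻¹, and e^{tJ} can be computed block-by-block.

A has Jordan form
J =
  [1, 1, 0]
  [0, 1, 0]
  [0, 0, 1]
(up to reordering of blocks).

Per-block formulas:
  For a 2×2 Jordan block J_2(1): exp(t · J_2(1)) = e^(1t)·(I + t·N), where N is the 2×2 nilpotent shift.
  For a 1×1 block at λ = 1: exp(t · [1]) = [e^(1t)].

After assembling e^{tJ} and conjugating by P, we get:

e^{tA} =
  [exp(t), 0, 0]
  [0, exp(t), 0]
  [0, -t*exp(t), exp(t)]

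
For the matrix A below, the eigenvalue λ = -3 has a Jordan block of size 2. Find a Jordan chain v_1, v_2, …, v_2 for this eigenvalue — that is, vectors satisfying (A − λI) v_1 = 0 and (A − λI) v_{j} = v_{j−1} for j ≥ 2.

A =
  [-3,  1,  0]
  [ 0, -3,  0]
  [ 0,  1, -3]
A Jordan chain for λ = -3 of length 2:
v_1 = (1, 0, 1)ᵀ
v_2 = (0, 1, 0)ᵀ

Let N = A − (-3)·I. We want v_2 with N^2 v_2 = 0 but N^1 v_2 ≠ 0; then v_{j-1} := N · v_j for j = 2, …, 2.

Pick v_2 = (0, 1, 0)ᵀ.
Then v_1 = N · v_2 = (1, 0, 1)ᵀ.

Sanity check: (A − (-3)·I) v_1 = (0, 0, 0)ᵀ = 0. ✓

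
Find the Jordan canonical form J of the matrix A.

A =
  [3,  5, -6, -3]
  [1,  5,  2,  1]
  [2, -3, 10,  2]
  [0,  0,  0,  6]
J_3(6) ⊕ J_1(6)

The characteristic polynomial is
  det(x·I − A) = x^4 - 24*x^3 + 216*x^2 - 864*x + 1296 = (x - 6)^4

Eigenvalues and multiplicities (the geometric multiplicity of λ is n − rank(A − λI), which equals the number of Jordan blocks for λ):
  λ = 6: algebraic multiplicity = 4, geometric multiplicity = 2

Determining the block sizes for each eigenvalue:
  λ = 6: with am = 4 and gm = 2, the partition is not yet determined (e.g. several partitions of 4 into 2 parts exist). Let N = A − (6)·I. Computing rank(N^1) = 2, rank(N^2) = 1, rank(N^3) = 0; the number of blocks of size ≥ j is rank(N^{j−1}) − rank(N^j), giving [2, 1, 1]. So we have 1 block(s) of size 3, 1 block(s) of size 1 → block sizes [3, 1]

Assembling the blocks gives a Jordan form
J =
  [6, 1, 0, 0]
  [0, 6, 1, 0]
  [0, 0, 6, 0]
  [0, 0, 0, 6]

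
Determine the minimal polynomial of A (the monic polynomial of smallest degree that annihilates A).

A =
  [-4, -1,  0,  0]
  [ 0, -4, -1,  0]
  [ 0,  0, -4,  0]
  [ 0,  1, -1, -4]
x^3 + 12*x^2 + 48*x + 64

The characteristic polynomial is χ_A(x) = (x + 4)^4, so the eigenvalues are known. The minimal polynomial is
  m_A(x) = Π_λ (x − λ)^{k_λ}
where k_λ is the size of the *largest* Jordan block for λ (equivalently, the smallest k with (A − λI)^k v = 0 for every generalised eigenvector v of λ).

  λ = -4: largest Jordan block has size 3, contributing (x + 4)^3

So m_A(x) = (x + 4)^3 = x^3 + 12*x^2 + 48*x + 64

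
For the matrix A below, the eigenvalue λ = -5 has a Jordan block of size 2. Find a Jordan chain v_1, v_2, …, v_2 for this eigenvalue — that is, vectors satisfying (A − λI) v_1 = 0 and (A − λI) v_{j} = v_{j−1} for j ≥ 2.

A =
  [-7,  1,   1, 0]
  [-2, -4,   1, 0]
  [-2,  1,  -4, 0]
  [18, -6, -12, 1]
A Jordan chain for λ = -5 of length 2:
v_1 = (1, 1, 1, 0)ᵀ
v_2 = (1, 3, 0, 0)ᵀ

Let N = A − (-5)·I. We want v_2 with N^2 v_2 = 0 but N^1 v_2 ≠ 0; then v_{j-1} := N · v_j for j = 2, …, 2.

Pick v_2 = (1, 3, 0, 0)ᵀ.
Then v_1 = N · v_2 = (1, 1, 1, 0)ᵀ.

Sanity check: (A − (-5)·I) v_1 = (0, 0, 0, 0)ᵀ = 0. ✓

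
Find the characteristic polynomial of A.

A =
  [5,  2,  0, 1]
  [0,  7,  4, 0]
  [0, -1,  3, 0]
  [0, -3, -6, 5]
x^4 - 20*x^3 + 150*x^2 - 500*x + 625

Expanding det(x·I − A) (e.g. by cofactor expansion or by noting that A is similar to its Jordan form J, which has the same characteristic polynomial as A) gives
  χ_A(x) = x^4 - 20*x^3 + 150*x^2 - 500*x + 625
which factors as (x - 5)^4. The eigenvalues (with algebraic multiplicities) are λ = 5 with multiplicity 4.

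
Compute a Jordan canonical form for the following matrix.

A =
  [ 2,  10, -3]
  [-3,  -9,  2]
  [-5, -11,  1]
J_3(-2)

The characteristic polynomial is
  det(x·I − A) = x^3 + 6*x^2 + 12*x + 8 = (x + 2)^3

Eigenvalues and multiplicities (the geometric multiplicity of λ is n − rank(A − λI), which equals the number of Jordan blocks for λ):
  λ = -2: algebraic multiplicity = 3, geometric multiplicity = 1

Determining the block sizes for each eigenvalue:
  λ = -2: one block (gm = 1), so the single block has size am = 3 → block sizes [3]

Assembling the blocks gives a Jordan form
J =
  [-2,  1,  0]
  [ 0, -2,  1]
  [ 0,  0, -2]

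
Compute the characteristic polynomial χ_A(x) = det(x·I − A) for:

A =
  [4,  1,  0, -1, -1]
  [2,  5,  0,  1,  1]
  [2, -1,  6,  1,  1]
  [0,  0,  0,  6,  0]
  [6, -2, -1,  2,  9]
x^5 - 30*x^4 + 360*x^3 - 2160*x^2 + 6480*x - 7776

Expanding det(x·I − A) (e.g. by cofactor expansion or by noting that A is similar to its Jordan form J, which has the same characteristic polynomial as A) gives
  χ_A(x) = x^5 - 30*x^4 + 360*x^3 - 2160*x^2 + 6480*x - 7776
which factors as (x - 6)^5. The eigenvalues (with algebraic multiplicities) are λ = 6 with multiplicity 5.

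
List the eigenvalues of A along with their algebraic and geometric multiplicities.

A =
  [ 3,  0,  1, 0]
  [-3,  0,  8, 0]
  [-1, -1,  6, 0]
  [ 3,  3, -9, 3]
λ = 3: alg = 4, geom = 2

Step 1 — factor the characteristic polynomial to read off the algebraic multiplicities:
  χ_A(x) = (x - 3)^4

Step 2 — compute geometric multiplicities via the rank-nullity identity g(λ) = n − rank(A − λI):
  rank(A − (3)·I) = 2, so dim ker(A − (3)·I) = n − 2 = 2

Summary:
  λ = 3: algebraic multiplicity = 4, geometric multiplicity = 2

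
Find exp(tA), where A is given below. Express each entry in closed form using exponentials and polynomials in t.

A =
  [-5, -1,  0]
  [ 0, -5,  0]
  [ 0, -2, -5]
e^{tA} =
  [exp(-5*t), -t*exp(-5*t), 0]
  [0, exp(-5*t), 0]
  [0, -2*t*exp(-5*t), exp(-5*t)]

Strategy: write A = P · J · P⁻¹ where J is a Jordan canonical form, so e^{tA} = P · e^{tJ} · P⁻¹, and e^{tJ} can be computed block-by-block.

A has Jordan form
J =
  [-5,  1,  0]
  [ 0, -5,  0]
  [ 0,  0, -5]
(up to reordering of blocks).

Per-block formulas:
  For a 2×2 Jordan block J_2(-5): exp(t · J_2(-5)) = e^(-5t)·(I + t·N), where N is the 2×2 nilpotent shift.
  For a 1×1 block at λ = -5: exp(t · [-5]) = [e^(-5t)].

After assembling e^{tJ} and conjugating by P, we get:

e^{tA} =
  [exp(-5*t), -t*exp(-5*t), 0]
  [0, exp(-5*t), 0]
  [0, -2*t*exp(-5*t), exp(-5*t)]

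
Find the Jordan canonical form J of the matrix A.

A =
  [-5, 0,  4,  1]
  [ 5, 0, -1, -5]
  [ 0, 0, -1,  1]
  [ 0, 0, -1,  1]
J_1(-5) ⊕ J_3(0)

The characteristic polynomial is
  det(x·I − A) = x^4 + 5*x^3 = x^3*(x + 5)

Eigenvalues and multiplicities (the geometric multiplicity of λ is n − rank(A − λI), which equals the number of Jordan blocks for λ):
  λ = -5: algebraic multiplicity = 1, geometric multiplicity = 1
  λ = 0: algebraic multiplicity = 3, geometric multiplicity = 1

Determining the block sizes for each eigenvalue:
  λ = -5: one block (gm = 1), so the single block has size am = 1 → block sizes [1]
  λ = 0: one block (gm = 1), so the single block has size am = 3 → block sizes [3]

Assembling the blocks gives a Jordan form
J =
  [-5, 0, 0, 0]
  [ 0, 0, 1, 0]
  [ 0, 0, 0, 1]
  [ 0, 0, 0, 0]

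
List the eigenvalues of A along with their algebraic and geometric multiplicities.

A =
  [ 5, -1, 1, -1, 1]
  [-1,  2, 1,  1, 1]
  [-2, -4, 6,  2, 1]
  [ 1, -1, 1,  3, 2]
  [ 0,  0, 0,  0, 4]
λ = 4: alg = 5, geom = 2

Step 1 — factor the characteristic polynomial to read off the algebraic multiplicities:
  χ_A(x) = (x - 4)^5

Step 2 — compute geometric multiplicities via the rank-nullity identity g(λ) = n − rank(A − λI):
  rank(A − (4)·I) = 3, so dim ker(A − (4)·I) = n − 3 = 2

Summary:
  λ = 4: algebraic multiplicity = 5, geometric multiplicity = 2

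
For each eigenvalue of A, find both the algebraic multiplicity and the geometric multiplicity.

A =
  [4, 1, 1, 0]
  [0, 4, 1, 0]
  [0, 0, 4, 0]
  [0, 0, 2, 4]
λ = 4: alg = 4, geom = 2

Step 1 — factor the characteristic polynomial to read off the algebraic multiplicities:
  χ_A(x) = (x - 4)^4

Step 2 — compute geometric multiplicities via the rank-nullity identity g(λ) = n − rank(A − λI):
  rank(A − (4)·I) = 2, so dim ker(A − (4)·I) = n − 2 = 2

Summary:
  λ = 4: algebraic multiplicity = 4, geometric multiplicity = 2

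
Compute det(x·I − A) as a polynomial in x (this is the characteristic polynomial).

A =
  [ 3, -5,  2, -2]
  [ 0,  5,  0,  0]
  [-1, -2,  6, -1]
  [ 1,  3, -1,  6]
x^4 - 20*x^3 + 150*x^2 - 500*x + 625

Expanding det(x·I − A) (e.g. by cofactor expansion or by noting that A is similar to its Jordan form J, which has the same characteristic polynomial as A) gives
  χ_A(x) = x^4 - 20*x^3 + 150*x^2 - 500*x + 625
which factors as (x - 5)^4. The eigenvalues (with algebraic multiplicities) are λ = 5 with multiplicity 4.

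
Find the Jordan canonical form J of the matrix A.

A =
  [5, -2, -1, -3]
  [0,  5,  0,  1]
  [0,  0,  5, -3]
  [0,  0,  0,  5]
J_3(5) ⊕ J_1(5)

The characteristic polynomial is
  det(x·I − A) = x^4 - 20*x^3 + 150*x^2 - 500*x + 625 = (x - 5)^4

Eigenvalues and multiplicities (the geometric multiplicity of λ is n − rank(A − λI), which equals the number of Jordan blocks for λ):
  λ = 5: algebraic multiplicity = 4, geometric multiplicity = 2

Determining the block sizes for each eigenvalue:
  λ = 5: with am = 4 and gm = 2, the partition is not yet determined (e.g. several partitions of 4 into 2 parts exist). Let N = A − (5)·I. Computing rank(N^1) = 2, rank(N^2) = 1, rank(N^3) = 0; the number of blocks of size ≥ j is rank(N^{j−1}) − rank(N^j), giving [2, 1, 1]. So we have 1 block(s) of size 3, 1 block(s) of size 1 → block sizes [3, 1]

Assembling the blocks gives a Jordan form
J =
  [5, 1, 0, 0]
  [0, 5, 1, 0]
  [0, 0, 5, 0]
  [0, 0, 0, 5]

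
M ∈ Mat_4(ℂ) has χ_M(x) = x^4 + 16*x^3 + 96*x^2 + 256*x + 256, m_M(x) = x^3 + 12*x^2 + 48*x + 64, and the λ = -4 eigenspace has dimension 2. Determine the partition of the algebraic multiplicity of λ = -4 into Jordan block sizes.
Block sizes for λ = -4: [3, 1]

Step 1 — from the characteristic polynomial, algebraic multiplicity of λ = -4 is 4. From dim ker(M − (-4)·I) = 2, there are exactly 2 Jordan blocks for λ = -4.
Step 2 — from the minimal polynomial, the factor (x + 4)^3 tells us the largest block for λ = -4 has size 3.
Step 3 — with total size 4, 2 blocks, and largest block 3, the block sizes (in nonincreasing order) are [3, 1].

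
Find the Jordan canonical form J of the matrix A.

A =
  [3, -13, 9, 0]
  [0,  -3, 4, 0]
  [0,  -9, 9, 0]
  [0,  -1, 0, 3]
J_3(3) ⊕ J_1(3)

The characteristic polynomial is
  det(x·I − A) = x^4 - 12*x^3 + 54*x^2 - 108*x + 81 = (x - 3)^4

Eigenvalues and multiplicities (the geometric multiplicity of λ is n − rank(A − λI), which equals the number of Jordan blocks for λ):
  λ = 3: algebraic multiplicity = 4, geometric multiplicity = 2

Determining the block sizes for each eigenvalue:
  λ = 3: with am = 4 and gm = 2, the partition is not yet determined (e.g. several partitions of 4 into 2 parts exist). Let N = A − (3)·I. Computing rank(N^1) = 2, rank(N^2) = 1, rank(N^3) = 0; the number of blocks of size ≥ j is rank(N^{j−1}) − rank(N^j), giving [2, 1, 1]. So we have 1 block(s) of size 3, 1 block(s) of size 1 → block sizes [3, 1]

Assembling the blocks gives a Jordan form
J =
  [3, 1, 0, 0]
  [0, 3, 1, 0]
  [0, 0, 3, 0]
  [0, 0, 0, 3]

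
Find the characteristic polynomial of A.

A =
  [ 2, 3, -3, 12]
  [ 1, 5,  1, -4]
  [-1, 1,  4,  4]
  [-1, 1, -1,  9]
x^4 - 20*x^3 + 150*x^2 - 500*x + 625

Expanding det(x·I − A) (e.g. by cofactor expansion or by noting that A is similar to its Jordan form J, which has the same characteristic polynomial as A) gives
  χ_A(x) = x^4 - 20*x^3 + 150*x^2 - 500*x + 625
which factors as (x - 5)^4. The eigenvalues (with algebraic multiplicities) are λ = 5 with multiplicity 4.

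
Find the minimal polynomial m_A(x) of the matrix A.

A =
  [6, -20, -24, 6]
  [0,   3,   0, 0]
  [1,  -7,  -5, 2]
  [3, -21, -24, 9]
x^3 - 10*x^2 + 33*x - 36

The characteristic polynomial is χ_A(x) = (x - 4)*(x - 3)^3, so the eigenvalues are known. The minimal polynomial is
  m_A(x) = Π_λ (x − λ)^{k_λ}
where k_λ is the size of the *largest* Jordan block for λ (equivalently, the smallest k with (A − λI)^k v = 0 for every generalised eigenvector v of λ).

  λ = 3: largest Jordan block has size 2, contributing (x − 3)^2
  λ = 4: largest Jordan block has size 1, contributing (x − 4)

So m_A(x) = (x - 4)*(x - 3)^2 = x^3 - 10*x^2 + 33*x - 36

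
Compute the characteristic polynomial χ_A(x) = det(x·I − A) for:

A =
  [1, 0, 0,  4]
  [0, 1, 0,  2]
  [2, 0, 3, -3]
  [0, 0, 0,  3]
x^4 - 8*x^3 + 22*x^2 - 24*x + 9

Expanding det(x·I − A) (e.g. by cofactor expansion or by noting that A is similar to its Jordan form J, which has the same characteristic polynomial as A) gives
  χ_A(x) = x^4 - 8*x^3 + 22*x^2 - 24*x + 9
which factors as (x - 3)^2*(x - 1)^2. The eigenvalues (with algebraic multiplicities) are λ = 1 with multiplicity 2, λ = 3 with multiplicity 2.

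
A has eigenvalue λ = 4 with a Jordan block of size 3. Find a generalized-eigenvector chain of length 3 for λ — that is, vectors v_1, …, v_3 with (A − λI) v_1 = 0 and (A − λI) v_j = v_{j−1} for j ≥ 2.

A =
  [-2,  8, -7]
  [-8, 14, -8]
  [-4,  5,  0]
A Jordan chain for λ = 4 of length 3:
v_1 = (-3, -4, -2)ᵀ
v_2 = (8, 10, 5)ᵀ
v_3 = (0, 1, 0)ᵀ

Let N = A − (4)·I. We want v_3 with N^3 v_3 = 0 but N^2 v_3 ≠ 0; then v_{j-1} := N · v_j for j = 3, …, 2.

Pick v_3 = (0, 1, 0)ᵀ.
Then v_2 = N · v_3 = (8, 10, 5)ᵀ.
Then v_1 = N · v_2 = (-3, -4, -2)ᵀ.

Sanity check: (A − (4)·I) v_1 = (0, 0, 0)ᵀ = 0. ✓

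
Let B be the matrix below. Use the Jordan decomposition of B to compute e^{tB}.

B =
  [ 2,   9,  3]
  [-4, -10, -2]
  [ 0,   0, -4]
e^{tB} =
  [6*t*exp(-4*t) + exp(-4*t), 9*t*exp(-4*t), 3*t*exp(-4*t)]
  [-4*t*exp(-4*t), -6*t*exp(-4*t) + exp(-4*t), -2*t*exp(-4*t)]
  [0, 0, exp(-4*t)]

Strategy: write B = P · J · P⁻¹ where J is a Jordan canonical form, so e^{tB} = P · e^{tJ} · P⁻¹, and e^{tJ} can be computed block-by-block.

B has Jordan form
J =
  [-4,  1,  0]
  [ 0, -4,  0]
  [ 0,  0, -4]
(up to reordering of blocks).

Per-block formulas:
  For a 1×1 block at λ = -4: exp(t · [-4]) = [e^(-4t)].
  For a 2×2 Jordan block J_2(-4): exp(t · J_2(-4)) = e^(-4t)·(I + t·N), where N is the 2×2 nilpotent shift.

After assembling e^{tJ} and conjugating by P, we get:

e^{tB} =
  [6*t*exp(-4*t) + exp(-4*t), 9*t*exp(-4*t), 3*t*exp(-4*t)]
  [-4*t*exp(-4*t), -6*t*exp(-4*t) + exp(-4*t), -2*t*exp(-4*t)]
  [0, 0, exp(-4*t)]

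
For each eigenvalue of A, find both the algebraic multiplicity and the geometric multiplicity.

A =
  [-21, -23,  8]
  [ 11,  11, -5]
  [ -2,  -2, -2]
λ = -4: alg = 3, geom = 1

Step 1 — factor the characteristic polynomial to read off the algebraic multiplicities:
  χ_A(x) = (x + 4)^3

Step 2 — compute geometric multiplicities via the rank-nullity identity g(λ) = n − rank(A − λI):
  rank(A − (-4)·I) = 2, so dim ker(A − (-4)·I) = n − 2 = 1

Summary:
  λ = -4: algebraic multiplicity = 3, geometric multiplicity = 1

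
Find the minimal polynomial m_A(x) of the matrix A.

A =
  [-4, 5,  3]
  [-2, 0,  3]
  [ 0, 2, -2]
x^3 + 6*x^2 + 12*x + 8

The characteristic polynomial is χ_A(x) = (x + 2)^3, so the eigenvalues are known. The minimal polynomial is
  m_A(x) = Π_λ (x − λ)^{k_λ}
where k_λ is the size of the *largest* Jordan block for λ (equivalently, the smallest k with (A − λI)^k v = 0 for every generalised eigenvector v of λ).

  λ = -2: largest Jordan block has size 3, contributing (x + 2)^3

So m_A(x) = (x + 2)^3 = x^3 + 6*x^2 + 12*x + 8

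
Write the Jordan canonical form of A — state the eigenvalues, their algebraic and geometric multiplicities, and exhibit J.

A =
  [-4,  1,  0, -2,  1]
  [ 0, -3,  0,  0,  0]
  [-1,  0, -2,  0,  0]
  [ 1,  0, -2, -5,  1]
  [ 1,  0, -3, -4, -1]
J_3(-3) ⊕ J_2(-3)

The characteristic polynomial is
  det(x·I − A) = x^5 + 15*x^4 + 90*x^3 + 270*x^2 + 405*x + 243 = (x + 3)^5

Eigenvalues and multiplicities (the geometric multiplicity of λ is n − rank(A − λI), which equals the number of Jordan blocks for λ):
  λ = -3: algebraic multiplicity = 5, geometric multiplicity = 2

Determining the block sizes for each eigenvalue:
  λ = -3: with am = 5 and gm = 2, the partition is not yet determined (e.g. several partitions of 5 into 2 parts exist). Let N = A − (-3)·I. Computing rank(N^1) = 3, rank(N^2) = 1, rank(N^3) = 0; the number of blocks of size ≥ j is rank(N^{j−1}) − rank(N^j), giving [2, 2, 1]. So we have 1 block(s) of size 3, 1 block(s) of size 2 → block sizes [3, 2]

Assembling the blocks gives a Jordan form
J =
  [-3,  1,  0,  0,  0]
  [ 0, -3,  1,  0,  0]
  [ 0,  0, -3,  0,  0]
  [ 0,  0,  0, -3,  1]
  [ 0,  0,  0,  0, -3]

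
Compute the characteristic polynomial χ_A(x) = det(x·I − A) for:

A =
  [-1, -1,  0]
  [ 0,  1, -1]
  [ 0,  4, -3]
x^3 + 3*x^2 + 3*x + 1

Expanding det(x·I − A) (e.g. by cofactor expansion or by noting that A is similar to its Jordan form J, which has the same characteristic polynomial as A) gives
  χ_A(x) = x^3 + 3*x^2 + 3*x + 1
which factors as (x + 1)^3. The eigenvalues (with algebraic multiplicities) are λ = -1 with multiplicity 3.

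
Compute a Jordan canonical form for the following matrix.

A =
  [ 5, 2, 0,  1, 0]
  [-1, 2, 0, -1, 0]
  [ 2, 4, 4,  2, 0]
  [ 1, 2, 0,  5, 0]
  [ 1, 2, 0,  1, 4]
J_2(4) ⊕ J_1(4) ⊕ J_1(4) ⊕ J_1(4)

The characteristic polynomial is
  det(x·I − A) = x^5 - 20*x^4 + 160*x^3 - 640*x^2 + 1280*x - 1024 = (x - 4)^5

Eigenvalues and multiplicities (the geometric multiplicity of λ is n − rank(A − λI), which equals the number of Jordan blocks for λ):
  λ = 4: algebraic multiplicity = 5, geometric multiplicity = 4

Determining the block sizes for each eigenvalue:
  λ = 4: 4 blocks summing to 5 forces exactly one block of size 2 and the rest size 1 → block sizes [2, 1, 1, 1]

Assembling the blocks gives a Jordan form
J =
  [4, 1, 0, 0, 0]
  [0, 4, 0, 0, 0]
  [0, 0, 4, 0, 0]
  [0, 0, 0, 4, 0]
  [0, 0, 0, 0, 4]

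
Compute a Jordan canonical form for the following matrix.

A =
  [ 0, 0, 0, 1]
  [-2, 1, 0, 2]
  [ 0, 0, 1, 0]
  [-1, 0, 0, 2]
J_2(1) ⊕ J_1(1) ⊕ J_1(1)

The characteristic polynomial is
  det(x·I − A) = x^4 - 4*x^3 + 6*x^2 - 4*x + 1 = (x - 1)^4

Eigenvalues and multiplicities (the geometric multiplicity of λ is n − rank(A − λI), which equals the number of Jordan blocks for λ):
  λ = 1: algebraic multiplicity = 4, geometric multiplicity = 3

Determining the block sizes for each eigenvalue:
  λ = 1: 3 blocks summing to 4 forces exactly one block of size 2 and the rest size 1 → block sizes [2, 1, 1]

Assembling the blocks gives a Jordan form
J =
  [1, 1, 0, 0]
  [0, 1, 0, 0]
  [0, 0, 1, 0]
  [0, 0, 0, 1]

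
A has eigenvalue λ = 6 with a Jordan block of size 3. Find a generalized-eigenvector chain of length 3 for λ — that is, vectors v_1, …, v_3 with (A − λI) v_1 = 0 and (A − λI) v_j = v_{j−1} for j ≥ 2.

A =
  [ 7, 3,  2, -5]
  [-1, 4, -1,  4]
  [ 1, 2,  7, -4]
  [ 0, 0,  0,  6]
A Jordan chain for λ = 6 of length 3:
v_1 = (1, -1, 1, 0)ᵀ
v_2 = (3, -2, 2, 0)ᵀ
v_3 = (0, 1, 0, 0)ᵀ

Let N = A − (6)·I. We want v_3 with N^3 v_3 = 0 but N^2 v_3 ≠ 0; then v_{j-1} := N · v_j for j = 3, …, 2.

Pick v_3 = (0, 1, 0, 0)ᵀ.
Then v_2 = N · v_3 = (3, -2, 2, 0)ᵀ.
Then v_1 = N · v_2 = (1, -1, 1, 0)ᵀ.

Sanity check: (A − (6)·I) v_1 = (0, 0, 0, 0)ᵀ = 0. ✓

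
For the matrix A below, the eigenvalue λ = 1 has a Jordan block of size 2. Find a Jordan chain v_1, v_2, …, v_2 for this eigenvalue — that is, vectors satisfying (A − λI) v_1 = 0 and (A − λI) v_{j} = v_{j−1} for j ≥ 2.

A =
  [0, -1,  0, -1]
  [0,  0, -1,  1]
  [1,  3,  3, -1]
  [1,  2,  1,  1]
A Jordan chain for λ = 1 of length 2:
v_1 = (-1, 0, 1, 1)ᵀ
v_2 = (1, 0, 0, 0)ᵀ

Let N = A − (1)·I. We want v_2 with N^2 v_2 = 0 but N^1 v_2 ≠ 0; then v_{j-1} := N · v_j for j = 2, …, 2.

Pick v_2 = (1, 0, 0, 0)ᵀ.
Then v_1 = N · v_2 = (-1, 0, 1, 1)ᵀ.

Sanity check: (A − (1)·I) v_1 = (0, 0, 0, 0)ᵀ = 0. ✓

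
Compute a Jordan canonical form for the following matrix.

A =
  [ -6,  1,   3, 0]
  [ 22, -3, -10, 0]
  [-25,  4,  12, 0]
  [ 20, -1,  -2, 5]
J_3(1) ⊕ J_1(5)

The characteristic polynomial is
  det(x·I − A) = x^4 - 8*x^3 + 18*x^2 - 16*x + 5 = (x - 5)*(x - 1)^3

Eigenvalues and multiplicities (the geometric multiplicity of λ is n − rank(A − λI), which equals the number of Jordan blocks for λ):
  λ = 1: algebraic multiplicity = 3, geometric multiplicity = 1
  λ = 5: algebraic multiplicity = 1, geometric multiplicity = 1

Determining the block sizes for each eigenvalue:
  λ = 1: one block (gm = 1), so the single block has size am = 3 → block sizes [3]
  λ = 5: one block (gm = 1), so the single block has size am = 1 → block sizes [1]

Assembling the blocks gives a Jordan form
J =
  [1, 1, 0, 0]
  [0, 1, 1, 0]
  [0, 0, 1, 0]
  [0, 0, 0, 5]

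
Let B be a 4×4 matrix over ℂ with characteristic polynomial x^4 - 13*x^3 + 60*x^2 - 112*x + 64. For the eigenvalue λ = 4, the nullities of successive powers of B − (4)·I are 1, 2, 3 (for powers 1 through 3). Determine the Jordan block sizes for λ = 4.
Block sizes for λ = 4: [3]

From the dimensions of kernels of powers, the number of Jordan blocks of size at least j is d_j − d_{j−1} where d_j = dim ker(N^j) (with d_0 = 0). Computing the differences gives [1, 1, 1].
The number of blocks of size exactly k is (#blocks of size ≥ k) − (#blocks of size ≥ k + 1), so the partition is: 1 block(s) of size 3.
In nonincreasing order the block sizes are [3].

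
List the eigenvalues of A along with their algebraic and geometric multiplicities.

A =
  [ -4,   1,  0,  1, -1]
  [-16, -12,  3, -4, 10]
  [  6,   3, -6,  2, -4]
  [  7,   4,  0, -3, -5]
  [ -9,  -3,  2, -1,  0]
λ = -5: alg = 5, geom = 2

Step 1 — factor the characteristic polynomial to read off the algebraic multiplicities:
  χ_A(x) = (x + 5)^5

Step 2 — compute geometric multiplicities via the rank-nullity identity g(λ) = n − rank(A − λI):
  rank(A − (-5)·I) = 3, so dim ker(A − (-5)·I) = n − 3 = 2

Summary:
  λ = -5: algebraic multiplicity = 5, geometric multiplicity = 2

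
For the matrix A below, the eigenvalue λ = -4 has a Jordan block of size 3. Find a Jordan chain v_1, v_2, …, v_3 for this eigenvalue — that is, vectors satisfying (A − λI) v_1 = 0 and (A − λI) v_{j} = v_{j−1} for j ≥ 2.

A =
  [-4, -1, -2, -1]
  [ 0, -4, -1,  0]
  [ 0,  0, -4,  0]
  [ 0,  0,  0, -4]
A Jordan chain for λ = -4 of length 3:
v_1 = (1, 0, 0, 0)ᵀ
v_2 = (-2, -1, 0, 0)ᵀ
v_3 = (0, 0, 1, 0)ᵀ

Let N = A − (-4)·I. We want v_3 with N^3 v_3 = 0 but N^2 v_3 ≠ 0; then v_{j-1} := N · v_j for j = 3, …, 2.

Pick v_3 = (0, 0, 1, 0)ᵀ.
Then v_2 = N · v_3 = (-2, -1, 0, 0)ᵀ.
Then v_1 = N · v_2 = (1, 0, 0, 0)ᵀ.

Sanity check: (A − (-4)·I) v_1 = (0, 0, 0, 0)ᵀ = 0. ✓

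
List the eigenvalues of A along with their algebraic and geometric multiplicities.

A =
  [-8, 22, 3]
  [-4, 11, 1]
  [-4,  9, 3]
λ = 2: alg = 3, geom = 1

Step 1 — factor the characteristic polynomial to read off the algebraic multiplicities:
  χ_A(x) = (x - 2)^3

Step 2 — compute geometric multiplicities via the rank-nullity identity g(λ) = n − rank(A − λI):
  rank(A − (2)·I) = 2, so dim ker(A − (2)·I) = n − 2 = 1

Summary:
  λ = 2: algebraic multiplicity = 3, geometric multiplicity = 1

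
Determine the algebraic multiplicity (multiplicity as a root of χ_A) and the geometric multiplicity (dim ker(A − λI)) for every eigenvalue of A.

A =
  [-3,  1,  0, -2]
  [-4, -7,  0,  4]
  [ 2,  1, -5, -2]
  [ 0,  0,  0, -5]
λ = -5: alg = 4, geom = 3

Step 1 — factor the characteristic polynomial to read off the algebraic multiplicities:
  χ_A(x) = (x + 5)^4

Step 2 — compute geometric multiplicities via the rank-nullity identity g(λ) = n − rank(A − λI):
  rank(A − (-5)·I) = 1, so dim ker(A − (-5)·I) = n − 1 = 3

Summary:
  λ = -5: algebraic multiplicity = 4, geometric multiplicity = 3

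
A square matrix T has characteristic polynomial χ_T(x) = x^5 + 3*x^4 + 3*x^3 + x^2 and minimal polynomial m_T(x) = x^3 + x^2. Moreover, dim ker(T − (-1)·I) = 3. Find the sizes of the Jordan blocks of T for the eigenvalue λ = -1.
Block sizes for λ = -1: [1, 1, 1]

Step 1 — from the characteristic polynomial, algebraic multiplicity of λ = -1 is 3. From dim ker(T − (-1)·I) = 3, there are exactly 3 Jordan blocks for λ = -1.
Step 2 — from the minimal polynomial, the factor (x + 1) tells us the largest block for λ = -1 has size 1.
Step 3 — with total size 3, 3 blocks, and largest block 1, the block sizes (in nonincreasing order) are [1, 1, 1].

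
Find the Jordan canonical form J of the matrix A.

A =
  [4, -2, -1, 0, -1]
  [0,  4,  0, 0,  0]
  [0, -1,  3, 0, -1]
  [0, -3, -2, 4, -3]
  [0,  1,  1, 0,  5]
J_3(4) ⊕ J_2(4)

The characteristic polynomial is
  det(x·I − A) = x^5 - 20*x^4 + 160*x^3 - 640*x^2 + 1280*x - 1024 = (x - 4)^5

Eigenvalues and multiplicities (the geometric multiplicity of λ is n − rank(A − λI), which equals the number of Jordan blocks for λ):
  λ = 4: algebraic multiplicity = 5, geometric multiplicity = 2

Determining the block sizes for each eigenvalue:
  λ = 4: with am = 5 and gm = 2, the partition is not yet determined (e.g. several partitions of 5 into 2 parts exist). Let N = A − (4)·I. Computing rank(N^1) = 3, rank(N^2) = 1, rank(N^3) = 0; the number of blocks of size ≥ j is rank(N^{j−1}) − rank(N^j), giving [2, 2, 1]. So we have 1 block(s) of size 3, 1 block(s) of size 2 → block sizes [3, 2]

Assembling the blocks gives a Jordan form
J =
  [4, 1, 0, 0, 0]
  [0, 4, 1, 0, 0]
  [0, 0, 4, 0, 0]
  [0, 0, 0, 4, 1]
  [0, 0, 0, 0, 4]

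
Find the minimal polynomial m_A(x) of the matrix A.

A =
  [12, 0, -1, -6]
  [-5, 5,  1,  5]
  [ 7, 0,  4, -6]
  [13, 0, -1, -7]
x^4 - 14*x^3 + 60*x^2 - 50*x - 125

The characteristic polynomial is χ_A(x) = (x - 5)^3*(x + 1), so the eigenvalues are known. The minimal polynomial is
  m_A(x) = Π_λ (x − λ)^{k_λ}
where k_λ is the size of the *largest* Jordan block for λ (equivalently, the smallest k with (A − λI)^k v = 0 for every generalised eigenvector v of λ).

  λ = -1: largest Jordan block has size 1, contributing (x + 1)
  λ = 5: largest Jordan block has size 3, contributing (x − 5)^3

So m_A(x) = (x - 5)^3*(x + 1) = x^4 - 14*x^3 + 60*x^2 - 50*x - 125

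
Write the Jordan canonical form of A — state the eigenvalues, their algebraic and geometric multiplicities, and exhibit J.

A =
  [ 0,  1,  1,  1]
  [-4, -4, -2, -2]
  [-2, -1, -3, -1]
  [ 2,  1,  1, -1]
J_2(-2) ⊕ J_1(-2) ⊕ J_1(-2)

The characteristic polynomial is
  det(x·I − A) = x^4 + 8*x^3 + 24*x^2 + 32*x + 16 = (x + 2)^4

Eigenvalues and multiplicities (the geometric multiplicity of λ is n − rank(A − λI), which equals the number of Jordan blocks for λ):
  λ = -2: algebraic multiplicity = 4, geometric multiplicity = 3

Determining the block sizes for each eigenvalue:
  λ = -2: 3 blocks summing to 4 forces exactly one block of size 2 and the rest size 1 → block sizes [2, 1, 1]

Assembling the blocks gives a Jordan form
J =
  [-2,  1,  0,  0]
  [ 0, -2,  0,  0]
  [ 0,  0, -2,  0]
  [ 0,  0,  0, -2]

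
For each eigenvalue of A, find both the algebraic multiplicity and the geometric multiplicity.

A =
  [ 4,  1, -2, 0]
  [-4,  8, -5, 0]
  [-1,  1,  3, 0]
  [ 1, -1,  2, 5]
λ = 5: alg = 4, geom = 2

Step 1 — factor the characteristic polynomial to read off the algebraic multiplicities:
  χ_A(x) = (x - 5)^4

Step 2 — compute geometric multiplicities via the rank-nullity identity g(λ) = n − rank(A − λI):
  rank(A − (5)·I) = 2, so dim ker(A − (5)·I) = n − 2 = 2

Summary:
  λ = 5: algebraic multiplicity = 4, geometric multiplicity = 2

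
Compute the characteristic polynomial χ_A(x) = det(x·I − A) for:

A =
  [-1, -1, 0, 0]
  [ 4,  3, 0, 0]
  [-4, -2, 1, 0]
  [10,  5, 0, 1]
x^4 - 4*x^3 + 6*x^2 - 4*x + 1

Expanding det(x·I − A) (e.g. by cofactor expansion or by noting that A is similar to its Jordan form J, which has the same characteristic polynomial as A) gives
  χ_A(x) = x^4 - 4*x^3 + 6*x^2 - 4*x + 1
which factors as (x - 1)^4. The eigenvalues (with algebraic multiplicities) are λ = 1 with multiplicity 4.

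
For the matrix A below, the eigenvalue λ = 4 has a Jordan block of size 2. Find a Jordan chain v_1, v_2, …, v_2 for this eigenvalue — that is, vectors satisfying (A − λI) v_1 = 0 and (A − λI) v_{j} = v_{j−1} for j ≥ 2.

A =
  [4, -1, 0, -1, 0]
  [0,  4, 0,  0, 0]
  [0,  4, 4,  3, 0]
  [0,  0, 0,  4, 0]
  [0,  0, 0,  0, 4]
A Jordan chain for λ = 4 of length 2:
v_1 = (-1, 0, 4, 0, 0)ᵀ
v_2 = (0, 1, 0, 0, 0)ᵀ

Let N = A − (4)·I. We want v_2 with N^2 v_2 = 0 but N^1 v_2 ≠ 0; then v_{j-1} := N · v_j for j = 2, …, 2.

Pick v_2 = (0, 1, 0, 0, 0)ᵀ.
Then v_1 = N · v_2 = (-1, 0, 4, 0, 0)ᵀ.

Sanity check: (A − (4)·I) v_1 = (0, 0, 0, 0, 0)ᵀ = 0. ✓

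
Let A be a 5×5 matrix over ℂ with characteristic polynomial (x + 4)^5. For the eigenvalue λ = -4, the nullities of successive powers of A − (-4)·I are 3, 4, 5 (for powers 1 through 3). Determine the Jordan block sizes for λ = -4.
Block sizes for λ = -4: [3, 1, 1]

From the dimensions of kernels of powers, the number of Jordan blocks of size at least j is d_j − d_{j−1} where d_j = dim ker(N^j) (with d_0 = 0). Computing the differences gives [3, 1, 1].
The number of blocks of size exactly k is (#blocks of size ≥ k) − (#blocks of size ≥ k + 1), so the partition is: 2 block(s) of size 1, 1 block(s) of size 3.
In nonincreasing order the block sizes are [3, 1, 1].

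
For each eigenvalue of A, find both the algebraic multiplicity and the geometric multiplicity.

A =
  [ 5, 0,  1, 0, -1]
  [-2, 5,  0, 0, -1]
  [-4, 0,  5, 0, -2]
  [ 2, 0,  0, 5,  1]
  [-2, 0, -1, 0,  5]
λ = 5: alg = 5, geom = 3

Step 1 — factor the characteristic polynomial to read off the algebraic multiplicities:
  χ_A(x) = (x - 5)^5

Step 2 — compute geometric multiplicities via the rank-nullity identity g(λ) = n − rank(A − λI):
  rank(A − (5)·I) = 2, so dim ker(A − (5)·I) = n − 2 = 3

Summary:
  λ = 5: algebraic multiplicity = 5, geometric multiplicity = 3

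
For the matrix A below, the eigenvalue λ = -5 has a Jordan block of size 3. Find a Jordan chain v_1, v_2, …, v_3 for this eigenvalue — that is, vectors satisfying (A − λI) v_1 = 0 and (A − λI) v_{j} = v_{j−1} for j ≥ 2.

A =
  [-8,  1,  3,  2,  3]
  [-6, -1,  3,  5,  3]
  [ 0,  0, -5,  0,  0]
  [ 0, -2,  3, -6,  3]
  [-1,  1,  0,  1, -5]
A Jordan chain for λ = -5 of length 3:
v_1 = (0, -9, 0, 9, -3)ᵀ
v_2 = (-3, -6, 0, 0, -1)ᵀ
v_3 = (1, 0, 0, 0, 0)ᵀ

Let N = A − (-5)·I. We want v_3 with N^3 v_3 = 0 but N^2 v_3 ≠ 0; then v_{j-1} := N · v_j for j = 3, …, 2.

Pick v_3 = (1, 0, 0, 0, 0)ᵀ.
Then v_2 = N · v_3 = (-3, -6, 0, 0, -1)ᵀ.
Then v_1 = N · v_2 = (0, -9, 0, 9, -3)ᵀ.

Sanity check: (A − (-5)·I) v_1 = (0, 0, 0, 0, 0)ᵀ = 0. ✓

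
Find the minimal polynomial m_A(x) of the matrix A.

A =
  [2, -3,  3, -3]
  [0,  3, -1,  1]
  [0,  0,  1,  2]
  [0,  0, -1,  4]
x^2 - 5*x + 6

The characteristic polynomial is χ_A(x) = (x - 3)^2*(x - 2)^2, so the eigenvalues are known. The minimal polynomial is
  m_A(x) = Π_λ (x − λ)^{k_λ}
where k_λ is the size of the *largest* Jordan block for λ (equivalently, the smallest k with (A − λI)^k v = 0 for every generalised eigenvector v of λ).

  λ = 2: largest Jordan block has size 1, contributing (x − 2)
  λ = 3: largest Jordan block has size 1, contributing (x − 3)

So m_A(x) = (x - 3)*(x - 2) = x^2 - 5*x + 6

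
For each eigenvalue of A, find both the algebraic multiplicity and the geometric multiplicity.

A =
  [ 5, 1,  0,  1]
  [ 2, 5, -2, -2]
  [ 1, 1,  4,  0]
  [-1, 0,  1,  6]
λ = 5: alg = 4, geom = 2

Step 1 — factor the characteristic polynomial to read off the algebraic multiplicities:
  χ_A(x) = (x - 5)^4

Step 2 — compute geometric multiplicities via the rank-nullity identity g(λ) = n − rank(A − λI):
  rank(A − (5)·I) = 2, so dim ker(A − (5)·I) = n − 2 = 2

Summary:
  λ = 5: algebraic multiplicity = 4, geometric multiplicity = 2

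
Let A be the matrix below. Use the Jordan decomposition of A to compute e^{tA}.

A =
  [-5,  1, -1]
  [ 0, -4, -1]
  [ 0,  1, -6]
e^{tA} =
  [exp(-5*t), t*exp(-5*t), -t*exp(-5*t)]
  [0, t*exp(-5*t) + exp(-5*t), -t*exp(-5*t)]
  [0, t*exp(-5*t), -t*exp(-5*t) + exp(-5*t)]

Strategy: write A = P · J · P⁻¹ where J is a Jordan canonical form, so e^{tA} = P · e^{tJ} · P⁻¹, and e^{tJ} can be computed block-by-block.

A has Jordan form
J =
  [-5,  1,  0]
  [ 0, -5,  0]
  [ 0,  0, -5]
(up to reordering of blocks).

Per-block formulas:
  For a 1×1 block at λ = -5: exp(t · [-5]) = [e^(-5t)].
  For a 2×2 Jordan block J_2(-5): exp(t · J_2(-5)) = e^(-5t)·(I + t·N), where N is the 2×2 nilpotent shift.

After assembling e^{tJ} and conjugating by P, we get:

e^{tA} =
  [exp(-5*t), t*exp(-5*t), -t*exp(-5*t)]
  [0, t*exp(-5*t) + exp(-5*t), -t*exp(-5*t)]
  [0, t*exp(-5*t), -t*exp(-5*t) + exp(-5*t)]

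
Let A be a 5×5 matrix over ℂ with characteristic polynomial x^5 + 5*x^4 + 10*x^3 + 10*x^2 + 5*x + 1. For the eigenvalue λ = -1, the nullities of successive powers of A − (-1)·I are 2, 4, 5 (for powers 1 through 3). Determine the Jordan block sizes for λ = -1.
Block sizes for λ = -1: [3, 2]

From the dimensions of kernels of powers, the number of Jordan blocks of size at least j is d_j − d_{j−1} where d_j = dim ker(N^j) (with d_0 = 0). Computing the differences gives [2, 2, 1].
The number of blocks of size exactly k is (#blocks of size ≥ k) − (#blocks of size ≥ k + 1), so the partition is: 1 block(s) of size 2, 1 block(s) of size 3.
In nonincreasing order the block sizes are [3, 2].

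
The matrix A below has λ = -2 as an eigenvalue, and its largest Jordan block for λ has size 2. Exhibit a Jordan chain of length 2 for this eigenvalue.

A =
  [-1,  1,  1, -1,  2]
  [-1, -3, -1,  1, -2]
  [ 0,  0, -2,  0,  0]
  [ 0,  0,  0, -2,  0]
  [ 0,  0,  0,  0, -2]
A Jordan chain for λ = -2 of length 2:
v_1 = (1, -1, 0, 0, 0)ᵀ
v_2 = (1, 0, 0, 0, 0)ᵀ

Let N = A − (-2)·I. We want v_2 with N^2 v_2 = 0 but N^1 v_2 ≠ 0; then v_{j-1} := N · v_j for j = 2, …, 2.

Pick v_2 = (1, 0, 0, 0, 0)ᵀ.
Then v_1 = N · v_2 = (1, -1, 0, 0, 0)ᵀ.

Sanity check: (A − (-2)·I) v_1 = (0, 0, 0, 0, 0)ᵀ = 0. ✓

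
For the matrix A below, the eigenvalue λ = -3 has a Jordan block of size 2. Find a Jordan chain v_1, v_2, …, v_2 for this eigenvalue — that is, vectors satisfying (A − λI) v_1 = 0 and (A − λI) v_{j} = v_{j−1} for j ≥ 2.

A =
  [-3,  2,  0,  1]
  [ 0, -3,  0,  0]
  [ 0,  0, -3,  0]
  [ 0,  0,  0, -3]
A Jordan chain for λ = -3 of length 2:
v_1 = (2, 0, 0, 0)ᵀ
v_2 = (0, 1, 0, 0)ᵀ

Let N = A − (-3)·I. We want v_2 with N^2 v_2 = 0 but N^1 v_2 ≠ 0; then v_{j-1} := N · v_j for j = 2, …, 2.

Pick v_2 = (0, 1, 0, 0)ᵀ.
Then v_1 = N · v_2 = (2, 0, 0, 0)ᵀ.

Sanity check: (A − (-3)·I) v_1 = (0, 0, 0, 0)ᵀ = 0. ✓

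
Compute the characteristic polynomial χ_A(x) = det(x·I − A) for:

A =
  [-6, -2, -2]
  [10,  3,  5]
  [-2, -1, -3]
x^3 + 6*x^2 + 12*x + 8

Expanding det(x·I − A) (e.g. by cofactor expansion or by noting that A is similar to its Jordan form J, which has the same characteristic polynomial as A) gives
  χ_A(x) = x^3 + 6*x^2 + 12*x + 8
which factors as (x + 2)^3. The eigenvalues (with algebraic multiplicities) are λ = -2 with multiplicity 3.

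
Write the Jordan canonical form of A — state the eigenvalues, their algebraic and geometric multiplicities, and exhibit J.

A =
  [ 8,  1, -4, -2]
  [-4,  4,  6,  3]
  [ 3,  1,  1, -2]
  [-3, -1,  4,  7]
J_3(5) ⊕ J_1(5)

The characteristic polynomial is
  det(x·I − A) = x^4 - 20*x^3 + 150*x^2 - 500*x + 625 = (x - 5)^4

Eigenvalues and multiplicities (the geometric multiplicity of λ is n − rank(A − λI), which equals the number of Jordan blocks for λ):
  λ = 5: algebraic multiplicity = 4, geometric multiplicity = 2

Determining the block sizes for each eigenvalue:
  λ = 5: with am = 4 and gm = 2, the partition is not yet determined (e.g. several partitions of 4 into 2 parts exist). Let N = A − (5)·I. Computing rank(N^1) = 2, rank(N^2) = 1, rank(N^3) = 0; the number of blocks of size ≥ j is rank(N^{j−1}) − rank(N^j), giving [2, 1, 1]. So we have 1 block(s) of size 3, 1 block(s) of size 1 → block sizes [3, 1]

Assembling the blocks gives a Jordan form
J =
  [5, 1, 0, 0]
  [0, 5, 1, 0]
  [0, 0, 5, 0]
  [0, 0, 0, 5]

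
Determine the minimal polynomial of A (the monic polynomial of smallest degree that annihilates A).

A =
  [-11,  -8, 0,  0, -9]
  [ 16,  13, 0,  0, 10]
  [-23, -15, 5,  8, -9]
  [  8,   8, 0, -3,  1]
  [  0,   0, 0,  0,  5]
x^4 - 12*x^3 + 30*x^2 + 100*x - 375

The characteristic polynomial is χ_A(x) = (x - 5)^3*(x + 3)^2, so the eigenvalues are known. The minimal polynomial is
  m_A(x) = Π_λ (x − λ)^{k_λ}
where k_λ is the size of the *largest* Jordan block for λ (equivalently, the smallest k with (A − λI)^k v = 0 for every generalised eigenvector v of λ).

  λ = -3: largest Jordan block has size 1, contributing (x + 3)
  λ = 5: largest Jordan block has size 3, contributing (x − 5)^3

So m_A(x) = (x - 5)^3*(x + 3) = x^4 - 12*x^3 + 30*x^2 + 100*x - 375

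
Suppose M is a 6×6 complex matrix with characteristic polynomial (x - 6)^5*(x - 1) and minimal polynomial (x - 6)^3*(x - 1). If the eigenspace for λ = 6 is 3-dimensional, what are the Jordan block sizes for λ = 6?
Block sizes for λ = 6: [3, 1, 1]

Step 1 — from the characteristic polynomial, algebraic multiplicity of λ = 6 is 5. From dim ker(M − (6)·I) = 3, there are exactly 3 Jordan blocks for λ = 6.
Step 2 — from the minimal polynomial, the factor (x − 6)^3 tells us the largest block for λ = 6 has size 3.
Step 3 — with total size 5, 3 blocks, and largest block 3, the block sizes (in nonincreasing order) are [3, 1, 1].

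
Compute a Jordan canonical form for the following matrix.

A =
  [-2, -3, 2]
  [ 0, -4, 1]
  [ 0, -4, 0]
J_3(-2)

The characteristic polynomial is
  det(x·I − A) = x^3 + 6*x^2 + 12*x + 8 = (x + 2)^3

Eigenvalues and multiplicities (the geometric multiplicity of λ is n − rank(A − λI), which equals the number of Jordan blocks for λ):
  λ = -2: algebraic multiplicity = 3, geometric multiplicity = 1

Determining the block sizes for each eigenvalue:
  λ = -2: one block (gm = 1), so the single block has size am = 3 → block sizes [3]

Assembling the blocks gives a Jordan form
J =
  [-2,  1,  0]
  [ 0, -2,  1]
  [ 0,  0, -2]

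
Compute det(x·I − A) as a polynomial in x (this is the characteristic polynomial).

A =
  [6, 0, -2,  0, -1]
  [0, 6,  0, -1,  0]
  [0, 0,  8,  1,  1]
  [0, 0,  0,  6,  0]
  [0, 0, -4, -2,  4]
x^5 - 30*x^4 + 360*x^3 - 2160*x^2 + 6480*x - 7776

Expanding det(x·I − A) (e.g. by cofactor expansion or by noting that A is similar to its Jordan form J, which has the same characteristic polynomial as A) gives
  χ_A(x) = x^5 - 30*x^4 + 360*x^3 - 2160*x^2 + 6480*x - 7776
which factors as (x - 6)^5. The eigenvalues (with algebraic multiplicities) are λ = 6 with multiplicity 5.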